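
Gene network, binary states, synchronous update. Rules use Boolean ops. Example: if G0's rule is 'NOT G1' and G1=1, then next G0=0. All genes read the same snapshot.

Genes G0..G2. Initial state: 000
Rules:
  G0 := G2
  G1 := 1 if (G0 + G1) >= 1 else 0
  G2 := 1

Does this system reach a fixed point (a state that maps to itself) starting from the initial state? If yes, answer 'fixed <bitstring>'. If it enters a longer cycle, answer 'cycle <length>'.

Answer: fixed 111

Derivation:
Step 0: 000
Step 1: G0=G2=0 G1=(0+0>=1)=0 G2=1(const) -> 001
Step 2: G0=G2=1 G1=(0+0>=1)=0 G2=1(const) -> 101
Step 3: G0=G2=1 G1=(1+0>=1)=1 G2=1(const) -> 111
Step 4: G0=G2=1 G1=(1+1>=1)=1 G2=1(const) -> 111
Fixed point reached at step 3: 111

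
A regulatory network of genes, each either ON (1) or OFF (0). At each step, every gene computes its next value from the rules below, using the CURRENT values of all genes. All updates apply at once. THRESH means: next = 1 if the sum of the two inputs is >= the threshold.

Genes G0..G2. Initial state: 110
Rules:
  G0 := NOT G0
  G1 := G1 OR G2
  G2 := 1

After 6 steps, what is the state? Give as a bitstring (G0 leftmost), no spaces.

Step 1: G0=NOT G0=NOT 1=0 G1=G1|G2=1|0=1 G2=1(const) -> 011
Step 2: G0=NOT G0=NOT 0=1 G1=G1|G2=1|1=1 G2=1(const) -> 111
Step 3: G0=NOT G0=NOT 1=0 G1=G1|G2=1|1=1 G2=1(const) -> 011
Step 4: G0=NOT G0=NOT 0=1 G1=G1|G2=1|1=1 G2=1(const) -> 111
Step 5: G0=NOT G0=NOT 1=0 G1=G1|G2=1|1=1 G2=1(const) -> 011
Step 6: G0=NOT G0=NOT 0=1 G1=G1|G2=1|1=1 G2=1(const) -> 111

111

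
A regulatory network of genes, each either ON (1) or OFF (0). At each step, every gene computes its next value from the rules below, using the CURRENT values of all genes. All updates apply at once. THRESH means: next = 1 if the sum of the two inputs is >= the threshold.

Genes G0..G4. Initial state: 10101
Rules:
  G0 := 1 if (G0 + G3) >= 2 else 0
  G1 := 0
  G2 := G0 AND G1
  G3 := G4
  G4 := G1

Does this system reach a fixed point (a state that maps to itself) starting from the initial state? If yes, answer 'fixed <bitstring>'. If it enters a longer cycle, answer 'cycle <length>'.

Step 0: 10101
Step 1: G0=(1+0>=2)=0 G1=0(const) G2=G0&G1=1&0=0 G3=G4=1 G4=G1=0 -> 00010
Step 2: G0=(0+1>=2)=0 G1=0(const) G2=G0&G1=0&0=0 G3=G4=0 G4=G1=0 -> 00000
Step 3: G0=(0+0>=2)=0 G1=0(const) G2=G0&G1=0&0=0 G3=G4=0 G4=G1=0 -> 00000
Fixed point reached at step 2: 00000

Answer: fixed 00000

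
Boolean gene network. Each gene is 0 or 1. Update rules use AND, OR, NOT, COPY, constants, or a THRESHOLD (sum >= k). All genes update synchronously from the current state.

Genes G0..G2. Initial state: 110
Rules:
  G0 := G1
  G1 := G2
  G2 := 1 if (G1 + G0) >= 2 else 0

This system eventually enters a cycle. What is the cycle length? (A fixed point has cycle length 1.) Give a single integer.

Answer: 1

Derivation:
Step 0: 110
Step 1: G0=G1=1 G1=G2=0 G2=(1+1>=2)=1 -> 101
Step 2: G0=G1=0 G1=G2=1 G2=(0+1>=2)=0 -> 010
Step 3: G0=G1=1 G1=G2=0 G2=(1+0>=2)=0 -> 100
Step 4: G0=G1=0 G1=G2=0 G2=(0+1>=2)=0 -> 000
Step 5: G0=G1=0 G1=G2=0 G2=(0+0>=2)=0 -> 000
State from step 5 equals state from step 4 -> cycle length 1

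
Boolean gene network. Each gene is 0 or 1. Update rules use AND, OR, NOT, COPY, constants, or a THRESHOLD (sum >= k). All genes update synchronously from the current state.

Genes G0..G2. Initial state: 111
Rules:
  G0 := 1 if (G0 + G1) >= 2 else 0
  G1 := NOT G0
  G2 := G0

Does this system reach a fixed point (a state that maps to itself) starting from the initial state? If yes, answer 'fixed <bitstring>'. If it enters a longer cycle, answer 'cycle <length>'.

Answer: fixed 010

Derivation:
Step 0: 111
Step 1: G0=(1+1>=2)=1 G1=NOT G0=NOT 1=0 G2=G0=1 -> 101
Step 2: G0=(1+0>=2)=0 G1=NOT G0=NOT 1=0 G2=G0=1 -> 001
Step 3: G0=(0+0>=2)=0 G1=NOT G0=NOT 0=1 G2=G0=0 -> 010
Step 4: G0=(0+1>=2)=0 G1=NOT G0=NOT 0=1 G2=G0=0 -> 010
Fixed point reached at step 3: 010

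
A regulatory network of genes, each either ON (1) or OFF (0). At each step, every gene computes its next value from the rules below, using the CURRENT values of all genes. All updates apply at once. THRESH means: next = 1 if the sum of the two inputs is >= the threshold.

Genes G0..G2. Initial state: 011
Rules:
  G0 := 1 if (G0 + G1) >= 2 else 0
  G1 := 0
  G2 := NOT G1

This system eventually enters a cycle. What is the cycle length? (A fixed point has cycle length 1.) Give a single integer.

Answer: 1

Derivation:
Step 0: 011
Step 1: G0=(0+1>=2)=0 G1=0(const) G2=NOT G1=NOT 1=0 -> 000
Step 2: G0=(0+0>=2)=0 G1=0(const) G2=NOT G1=NOT 0=1 -> 001
Step 3: G0=(0+0>=2)=0 G1=0(const) G2=NOT G1=NOT 0=1 -> 001
State from step 3 equals state from step 2 -> cycle length 1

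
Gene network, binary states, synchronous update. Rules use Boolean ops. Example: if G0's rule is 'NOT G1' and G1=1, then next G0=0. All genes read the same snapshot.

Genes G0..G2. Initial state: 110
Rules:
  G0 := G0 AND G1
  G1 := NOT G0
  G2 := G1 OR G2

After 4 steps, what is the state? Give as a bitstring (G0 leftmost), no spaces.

Step 1: G0=G0&G1=1&1=1 G1=NOT G0=NOT 1=0 G2=G1|G2=1|0=1 -> 101
Step 2: G0=G0&G1=1&0=0 G1=NOT G0=NOT 1=0 G2=G1|G2=0|1=1 -> 001
Step 3: G0=G0&G1=0&0=0 G1=NOT G0=NOT 0=1 G2=G1|G2=0|1=1 -> 011
Step 4: G0=G0&G1=0&1=0 G1=NOT G0=NOT 0=1 G2=G1|G2=1|1=1 -> 011

011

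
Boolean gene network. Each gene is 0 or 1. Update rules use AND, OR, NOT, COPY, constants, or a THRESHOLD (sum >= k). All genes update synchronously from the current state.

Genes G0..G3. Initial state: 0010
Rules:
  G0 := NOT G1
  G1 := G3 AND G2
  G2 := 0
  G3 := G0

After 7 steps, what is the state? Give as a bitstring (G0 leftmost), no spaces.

Step 1: G0=NOT G1=NOT 0=1 G1=G3&G2=0&1=0 G2=0(const) G3=G0=0 -> 1000
Step 2: G0=NOT G1=NOT 0=1 G1=G3&G2=0&0=0 G2=0(const) G3=G0=1 -> 1001
Step 3: G0=NOT G1=NOT 0=1 G1=G3&G2=1&0=0 G2=0(const) G3=G0=1 -> 1001
Step 4: G0=NOT G1=NOT 0=1 G1=G3&G2=1&0=0 G2=0(const) G3=G0=1 -> 1001
Step 5: G0=NOT G1=NOT 0=1 G1=G3&G2=1&0=0 G2=0(const) G3=G0=1 -> 1001
Step 6: G0=NOT G1=NOT 0=1 G1=G3&G2=1&0=0 G2=0(const) G3=G0=1 -> 1001
Step 7: G0=NOT G1=NOT 0=1 G1=G3&G2=1&0=0 G2=0(const) G3=G0=1 -> 1001

1001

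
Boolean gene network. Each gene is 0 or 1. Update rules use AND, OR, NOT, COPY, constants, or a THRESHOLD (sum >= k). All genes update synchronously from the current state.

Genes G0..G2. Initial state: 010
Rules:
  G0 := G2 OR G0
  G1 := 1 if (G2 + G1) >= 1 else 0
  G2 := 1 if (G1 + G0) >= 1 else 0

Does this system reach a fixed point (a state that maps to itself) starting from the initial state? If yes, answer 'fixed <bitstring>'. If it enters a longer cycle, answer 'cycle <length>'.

Answer: fixed 111

Derivation:
Step 0: 010
Step 1: G0=G2|G0=0|0=0 G1=(0+1>=1)=1 G2=(1+0>=1)=1 -> 011
Step 2: G0=G2|G0=1|0=1 G1=(1+1>=1)=1 G2=(1+0>=1)=1 -> 111
Step 3: G0=G2|G0=1|1=1 G1=(1+1>=1)=1 G2=(1+1>=1)=1 -> 111
Fixed point reached at step 2: 111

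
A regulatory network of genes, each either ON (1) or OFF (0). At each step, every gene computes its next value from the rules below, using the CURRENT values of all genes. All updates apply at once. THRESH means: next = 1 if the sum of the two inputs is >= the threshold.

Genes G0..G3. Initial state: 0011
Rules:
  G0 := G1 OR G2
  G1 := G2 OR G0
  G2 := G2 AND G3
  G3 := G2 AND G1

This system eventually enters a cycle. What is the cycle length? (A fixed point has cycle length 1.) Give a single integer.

Step 0: 0011
Step 1: G0=G1|G2=0|1=1 G1=G2|G0=1|0=1 G2=G2&G3=1&1=1 G3=G2&G1=1&0=0 -> 1110
Step 2: G0=G1|G2=1|1=1 G1=G2|G0=1|1=1 G2=G2&G3=1&0=0 G3=G2&G1=1&1=1 -> 1101
Step 3: G0=G1|G2=1|0=1 G1=G2|G0=0|1=1 G2=G2&G3=0&1=0 G3=G2&G1=0&1=0 -> 1100
Step 4: G0=G1|G2=1|0=1 G1=G2|G0=0|1=1 G2=G2&G3=0&0=0 G3=G2&G1=0&1=0 -> 1100
State from step 4 equals state from step 3 -> cycle length 1

Answer: 1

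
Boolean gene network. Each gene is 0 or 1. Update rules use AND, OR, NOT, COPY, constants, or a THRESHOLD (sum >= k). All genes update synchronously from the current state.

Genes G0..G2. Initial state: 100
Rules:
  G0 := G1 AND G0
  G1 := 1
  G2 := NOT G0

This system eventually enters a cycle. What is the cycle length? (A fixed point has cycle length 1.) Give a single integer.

Step 0: 100
Step 1: G0=G1&G0=0&1=0 G1=1(const) G2=NOT G0=NOT 1=0 -> 010
Step 2: G0=G1&G0=1&0=0 G1=1(const) G2=NOT G0=NOT 0=1 -> 011
Step 3: G0=G1&G0=1&0=0 G1=1(const) G2=NOT G0=NOT 0=1 -> 011
State from step 3 equals state from step 2 -> cycle length 1

Answer: 1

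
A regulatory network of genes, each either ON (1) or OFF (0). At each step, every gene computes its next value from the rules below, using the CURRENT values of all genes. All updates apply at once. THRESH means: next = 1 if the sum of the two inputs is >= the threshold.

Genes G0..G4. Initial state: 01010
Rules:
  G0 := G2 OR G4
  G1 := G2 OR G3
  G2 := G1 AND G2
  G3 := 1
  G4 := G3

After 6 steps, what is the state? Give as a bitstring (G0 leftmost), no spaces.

Step 1: G0=G2|G4=0|0=0 G1=G2|G3=0|1=1 G2=G1&G2=1&0=0 G3=1(const) G4=G3=1 -> 01011
Step 2: G0=G2|G4=0|1=1 G1=G2|G3=0|1=1 G2=G1&G2=1&0=0 G3=1(const) G4=G3=1 -> 11011
Step 3: G0=G2|G4=0|1=1 G1=G2|G3=0|1=1 G2=G1&G2=1&0=0 G3=1(const) G4=G3=1 -> 11011
Step 4: G0=G2|G4=0|1=1 G1=G2|G3=0|1=1 G2=G1&G2=1&0=0 G3=1(const) G4=G3=1 -> 11011
Step 5: G0=G2|G4=0|1=1 G1=G2|G3=0|1=1 G2=G1&G2=1&0=0 G3=1(const) G4=G3=1 -> 11011
Step 6: G0=G2|G4=0|1=1 G1=G2|G3=0|1=1 G2=G1&G2=1&0=0 G3=1(const) G4=G3=1 -> 11011

11011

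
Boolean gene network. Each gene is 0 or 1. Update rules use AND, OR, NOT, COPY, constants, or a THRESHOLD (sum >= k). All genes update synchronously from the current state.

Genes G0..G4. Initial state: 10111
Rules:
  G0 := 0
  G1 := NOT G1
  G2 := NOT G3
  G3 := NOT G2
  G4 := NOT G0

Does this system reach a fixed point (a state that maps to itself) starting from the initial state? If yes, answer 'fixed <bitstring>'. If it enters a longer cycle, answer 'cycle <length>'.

Step 0: 10111
Step 1: G0=0(const) G1=NOT G1=NOT 0=1 G2=NOT G3=NOT 1=0 G3=NOT G2=NOT 1=0 G4=NOT G0=NOT 1=0 -> 01000
Step 2: G0=0(const) G1=NOT G1=NOT 1=0 G2=NOT G3=NOT 0=1 G3=NOT G2=NOT 0=1 G4=NOT G0=NOT 0=1 -> 00111
Step 3: G0=0(const) G1=NOT G1=NOT 0=1 G2=NOT G3=NOT 1=0 G3=NOT G2=NOT 1=0 G4=NOT G0=NOT 0=1 -> 01001
Step 4: G0=0(const) G1=NOT G1=NOT 1=0 G2=NOT G3=NOT 0=1 G3=NOT G2=NOT 0=1 G4=NOT G0=NOT 0=1 -> 00111
Cycle of length 2 starting at step 2 -> no fixed point

Answer: cycle 2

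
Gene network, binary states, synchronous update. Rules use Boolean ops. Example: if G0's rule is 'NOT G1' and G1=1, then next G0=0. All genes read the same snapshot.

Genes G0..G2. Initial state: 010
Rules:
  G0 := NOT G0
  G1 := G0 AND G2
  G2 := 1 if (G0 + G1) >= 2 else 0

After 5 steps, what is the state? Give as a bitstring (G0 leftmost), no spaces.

Step 1: G0=NOT G0=NOT 0=1 G1=G0&G2=0&0=0 G2=(0+1>=2)=0 -> 100
Step 2: G0=NOT G0=NOT 1=0 G1=G0&G2=1&0=0 G2=(1+0>=2)=0 -> 000
Step 3: G0=NOT G0=NOT 0=1 G1=G0&G2=0&0=0 G2=(0+0>=2)=0 -> 100
Step 4: G0=NOT G0=NOT 1=0 G1=G0&G2=1&0=0 G2=(1+0>=2)=0 -> 000
Step 5: G0=NOT G0=NOT 0=1 G1=G0&G2=0&0=0 G2=(0+0>=2)=0 -> 100

100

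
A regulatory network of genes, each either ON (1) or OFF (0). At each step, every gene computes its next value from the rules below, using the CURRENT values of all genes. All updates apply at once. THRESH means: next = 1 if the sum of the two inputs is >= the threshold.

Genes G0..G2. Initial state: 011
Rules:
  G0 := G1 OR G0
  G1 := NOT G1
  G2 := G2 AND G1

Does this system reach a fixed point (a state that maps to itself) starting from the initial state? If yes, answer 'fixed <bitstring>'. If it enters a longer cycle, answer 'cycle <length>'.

Answer: cycle 2

Derivation:
Step 0: 011
Step 1: G0=G1|G0=1|0=1 G1=NOT G1=NOT 1=0 G2=G2&G1=1&1=1 -> 101
Step 2: G0=G1|G0=0|1=1 G1=NOT G1=NOT 0=1 G2=G2&G1=1&0=0 -> 110
Step 3: G0=G1|G0=1|1=1 G1=NOT G1=NOT 1=0 G2=G2&G1=0&1=0 -> 100
Step 4: G0=G1|G0=0|1=1 G1=NOT G1=NOT 0=1 G2=G2&G1=0&0=0 -> 110
Cycle of length 2 starting at step 2 -> no fixed point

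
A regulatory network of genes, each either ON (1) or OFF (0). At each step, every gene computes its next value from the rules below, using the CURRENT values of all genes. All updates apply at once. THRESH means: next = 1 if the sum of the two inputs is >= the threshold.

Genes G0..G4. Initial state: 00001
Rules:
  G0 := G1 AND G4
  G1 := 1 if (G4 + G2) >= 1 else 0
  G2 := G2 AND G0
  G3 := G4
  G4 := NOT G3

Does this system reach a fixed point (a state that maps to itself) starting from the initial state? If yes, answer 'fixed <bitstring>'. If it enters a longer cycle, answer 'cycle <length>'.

Answer: cycle 4

Derivation:
Step 0: 00001
Step 1: G0=G1&G4=0&1=0 G1=(1+0>=1)=1 G2=G2&G0=0&0=0 G3=G4=1 G4=NOT G3=NOT 0=1 -> 01011
Step 2: G0=G1&G4=1&1=1 G1=(1+0>=1)=1 G2=G2&G0=0&0=0 G3=G4=1 G4=NOT G3=NOT 1=0 -> 11010
Step 3: G0=G1&G4=1&0=0 G1=(0+0>=1)=0 G2=G2&G0=0&1=0 G3=G4=0 G4=NOT G3=NOT 1=0 -> 00000
Step 4: G0=G1&G4=0&0=0 G1=(0+0>=1)=0 G2=G2&G0=0&0=0 G3=G4=0 G4=NOT G3=NOT 0=1 -> 00001
Cycle of length 4 starting at step 0 -> no fixed point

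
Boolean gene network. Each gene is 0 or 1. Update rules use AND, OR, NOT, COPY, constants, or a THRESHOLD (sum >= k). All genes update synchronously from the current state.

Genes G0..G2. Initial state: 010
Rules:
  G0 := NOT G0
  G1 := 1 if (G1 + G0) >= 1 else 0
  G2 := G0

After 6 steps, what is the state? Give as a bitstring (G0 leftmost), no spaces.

Step 1: G0=NOT G0=NOT 0=1 G1=(1+0>=1)=1 G2=G0=0 -> 110
Step 2: G0=NOT G0=NOT 1=0 G1=(1+1>=1)=1 G2=G0=1 -> 011
Step 3: G0=NOT G0=NOT 0=1 G1=(1+0>=1)=1 G2=G0=0 -> 110
Step 4: G0=NOT G0=NOT 1=0 G1=(1+1>=1)=1 G2=G0=1 -> 011
Step 5: G0=NOT G0=NOT 0=1 G1=(1+0>=1)=1 G2=G0=0 -> 110
Step 6: G0=NOT G0=NOT 1=0 G1=(1+1>=1)=1 G2=G0=1 -> 011

011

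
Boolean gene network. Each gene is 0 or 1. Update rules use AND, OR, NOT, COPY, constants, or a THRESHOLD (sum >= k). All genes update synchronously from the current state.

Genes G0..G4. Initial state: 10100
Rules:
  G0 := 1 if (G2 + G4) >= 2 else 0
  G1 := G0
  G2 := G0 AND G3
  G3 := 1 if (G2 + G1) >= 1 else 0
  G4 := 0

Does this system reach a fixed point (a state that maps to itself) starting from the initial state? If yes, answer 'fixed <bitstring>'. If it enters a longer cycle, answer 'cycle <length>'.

Step 0: 10100
Step 1: G0=(1+0>=2)=0 G1=G0=1 G2=G0&G3=1&0=0 G3=(1+0>=1)=1 G4=0(const) -> 01010
Step 2: G0=(0+0>=2)=0 G1=G0=0 G2=G0&G3=0&1=0 G3=(0+1>=1)=1 G4=0(const) -> 00010
Step 3: G0=(0+0>=2)=0 G1=G0=0 G2=G0&G3=0&1=0 G3=(0+0>=1)=0 G4=0(const) -> 00000
Step 4: G0=(0+0>=2)=0 G1=G0=0 G2=G0&G3=0&0=0 G3=(0+0>=1)=0 G4=0(const) -> 00000
Fixed point reached at step 3: 00000

Answer: fixed 00000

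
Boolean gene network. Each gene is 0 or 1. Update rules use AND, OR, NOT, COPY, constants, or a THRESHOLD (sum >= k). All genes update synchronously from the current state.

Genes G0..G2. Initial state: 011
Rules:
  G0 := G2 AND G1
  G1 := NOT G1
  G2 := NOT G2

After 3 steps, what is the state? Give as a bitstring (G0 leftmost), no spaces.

Step 1: G0=G2&G1=1&1=1 G1=NOT G1=NOT 1=0 G2=NOT G2=NOT 1=0 -> 100
Step 2: G0=G2&G1=0&0=0 G1=NOT G1=NOT 0=1 G2=NOT G2=NOT 0=1 -> 011
Step 3: G0=G2&G1=1&1=1 G1=NOT G1=NOT 1=0 G2=NOT G2=NOT 1=0 -> 100

100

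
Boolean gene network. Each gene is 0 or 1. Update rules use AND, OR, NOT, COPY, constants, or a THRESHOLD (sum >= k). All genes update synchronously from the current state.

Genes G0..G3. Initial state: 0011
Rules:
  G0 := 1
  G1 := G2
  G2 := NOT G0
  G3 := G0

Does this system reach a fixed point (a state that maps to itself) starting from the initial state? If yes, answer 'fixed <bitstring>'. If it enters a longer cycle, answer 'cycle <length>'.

Step 0: 0011
Step 1: G0=1(const) G1=G2=1 G2=NOT G0=NOT 0=1 G3=G0=0 -> 1110
Step 2: G0=1(const) G1=G2=1 G2=NOT G0=NOT 1=0 G3=G0=1 -> 1101
Step 3: G0=1(const) G1=G2=0 G2=NOT G0=NOT 1=0 G3=G0=1 -> 1001
Step 4: G0=1(const) G1=G2=0 G2=NOT G0=NOT 1=0 G3=G0=1 -> 1001
Fixed point reached at step 3: 1001

Answer: fixed 1001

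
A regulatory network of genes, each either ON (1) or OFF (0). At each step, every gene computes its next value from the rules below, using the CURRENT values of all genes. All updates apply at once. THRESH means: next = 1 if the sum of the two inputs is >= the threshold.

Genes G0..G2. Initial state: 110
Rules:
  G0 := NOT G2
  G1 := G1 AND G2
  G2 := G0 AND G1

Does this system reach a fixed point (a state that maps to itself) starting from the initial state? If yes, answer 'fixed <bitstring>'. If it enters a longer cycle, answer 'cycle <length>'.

Answer: fixed 100

Derivation:
Step 0: 110
Step 1: G0=NOT G2=NOT 0=1 G1=G1&G2=1&0=0 G2=G0&G1=1&1=1 -> 101
Step 2: G0=NOT G2=NOT 1=0 G1=G1&G2=0&1=0 G2=G0&G1=1&0=0 -> 000
Step 3: G0=NOT G2=NOT 0=1 G1=G1&G2=0&0=0 G2=G0&G1=0&0=0 -> 100
Step 4: G0=NOT G2=NOT 0=1 G1=G1&G2=0&0=0 G2=G0&G1=1&0=0 -> 100
Fixed point reached at step 3: 100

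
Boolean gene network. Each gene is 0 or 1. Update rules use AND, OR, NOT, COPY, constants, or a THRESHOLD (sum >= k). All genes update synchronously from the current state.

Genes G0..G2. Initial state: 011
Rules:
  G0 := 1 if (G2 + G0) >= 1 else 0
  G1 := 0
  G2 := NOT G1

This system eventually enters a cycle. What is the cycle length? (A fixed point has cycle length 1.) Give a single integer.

Answer: 1

Derivation:
Step 0: 011
Step 1: G0=(1+0>=1)=1 G1=0(const) G2=NOT G1=NOT 1=0 -> 100
Step 2: G0=(0+1>=1)=1 G1=0(const) G2=NOT G1=NOT 0=1 -> 101
Step 3: G0=(1+1>=1)=1 G1=0(const) G2=NOT G1=NOT 0=1 -> 101
State from step 3 equals state from step 2 -> cycle length 1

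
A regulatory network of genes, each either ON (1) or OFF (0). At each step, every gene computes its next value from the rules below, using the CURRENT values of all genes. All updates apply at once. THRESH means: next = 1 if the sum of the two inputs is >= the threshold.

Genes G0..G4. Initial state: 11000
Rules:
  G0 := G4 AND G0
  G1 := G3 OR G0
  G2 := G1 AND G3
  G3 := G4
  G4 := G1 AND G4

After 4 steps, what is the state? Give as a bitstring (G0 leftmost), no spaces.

Step 1: G0=G4&G0=0&1=0 G1=G3|G0=0|1=1 G2=G1&G3=1&0=0 G3=G4=0 G4=G1&G4=1&0=0 -> 01000
Step 2: G0=G4&G0=0&0=0 G1=G3|G0=0|0=0 G2=G1&G3=1&0=0 G3=G4=0 G4=G1&G4=1&0=0 -> 00000
Step 3: G0=G4&G0=0&0=0 G1=G3|G0=0|0=0 G2=G1&G3=0&0=0 G3=G4=0 G4=G1&G4=0&0=0 -> 00000
Step 4: G0=G4&G0=0&0=0 G1=G3|G0=0|0=0 G2=G1&G3=0&0=0 G3=G4=0 G4=G1&G4=0&0=0 -> 00000

00000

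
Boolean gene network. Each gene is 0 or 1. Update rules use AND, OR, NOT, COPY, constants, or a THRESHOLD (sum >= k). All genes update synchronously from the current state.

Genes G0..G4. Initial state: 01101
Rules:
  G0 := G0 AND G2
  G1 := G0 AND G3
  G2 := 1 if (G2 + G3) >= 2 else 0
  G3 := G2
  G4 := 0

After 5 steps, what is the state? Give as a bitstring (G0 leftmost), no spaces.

Step 1: G0=G0&G2=0&1=0 G1=G0&G3=0&0=0 G2=(1+0>=2)=0 G3=G2=1 G4=0(const) -> 00010
Step 2: G0=G0&G2=0&0=0 G1=G0&G3=0&1=0 G2=(0+1>=2)=0 G3=G2=0 G4=0(const) -> 00000
Step 3: G0=G0&G2=0&0=0 G1=G0&G3=0&0=0 G2=(0+0>=2)=0 G3=G2=0 G4=0(const) -> 00000
Step 4: G0=G0&G2=0&0=0 G1=G0&G3=0&0=0 G2=(0+0>=2)=0 G3=G2=0 G4=0(const) -> 00000
Step 5: G0=G0&G2=0&0=0 G1=G0&G3=0&0=0 G2=(0+0>=2)=0 G3=G2=0 G4=0(const) -> 00000

00000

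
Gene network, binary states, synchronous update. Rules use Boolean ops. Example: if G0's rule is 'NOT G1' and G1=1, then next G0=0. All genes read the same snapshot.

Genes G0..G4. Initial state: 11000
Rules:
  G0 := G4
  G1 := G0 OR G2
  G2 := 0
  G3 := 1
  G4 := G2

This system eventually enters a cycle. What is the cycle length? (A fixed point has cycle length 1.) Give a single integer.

Answer: 1

Derivation:
Step 0: 11000
Step 1: G0=G4=0 G1=G0|G2=1|0=1 G2=0(const) G3=1(const) G4=G2=0 -> 01010
Step 2: G0=G4=0 G1=G0|G2=0|0=0 G2=0(const) G3=1(const) G4=G2=0 -> 00010
Step 3: G0=G4=0 G1=G0|G2=0|0=0 G2=0(const) G3=1(const) G4=G2=0 -> 00010
State from step 3 equals state from step 2 -> cycle length 1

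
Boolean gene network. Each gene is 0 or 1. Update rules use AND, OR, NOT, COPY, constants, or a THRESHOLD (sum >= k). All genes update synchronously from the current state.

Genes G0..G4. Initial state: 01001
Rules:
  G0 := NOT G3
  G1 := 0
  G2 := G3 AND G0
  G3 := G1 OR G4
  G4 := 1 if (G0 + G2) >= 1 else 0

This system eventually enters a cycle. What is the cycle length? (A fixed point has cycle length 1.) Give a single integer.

Step 0: 01001
Step 1: G0=NOT G3=NOT 0=1 G1=0(const) G2=G3&G0=0&0=0 G3=G1|G4=1|1=1 G4=(0+0>=1)=0 -> 10010
Step 2: G0=NOT G3=NOT 1=0 G1=0(const) G2=G3&G0=1&1=1 G3=G1|G4=0|0=0 G4=(1+0>=1)=1 -> 00101
Step 3: G0=NOT G3=NOT 0=1 G1=0(const) G2=G3&G0=0&0=0 G3=G1|G4=0|1=1 G4=(0+1>=1)=1 -> 10011
Step 4: G0=NOT G3=NOT 1=0 G1=0(const) G2=G3&G0=1&1=1 G3=G1|G4=0|1=1 G4=(1+0>=1)=1 -> 00111
Step 5: G0=NOT G3=NOT 1=0 G1=0(const) G2=G3&G0=1&0=0 G3=G1|G4=0|1=1 G4=(0+1>=1)=1 -> 00011
Step 6: G0=NOT G3=NOT 1=0 G1=0(const) G2=G3&G0=1&0=0 G3=G1|G4=0|1=1 G4=(0+0>=1)=0 -> 00010
Step 7: G0=NOT G3=NOT 1=0 G1=0(const) G2=G3&G0=1&0=0 G3=G1|G4=0|0=0 G4=(0+0>=1)=0 -> 00000
Step 8: G0=NOT G3=NOT 0=1 G1=0(const) G2=G3&G0=0&0=0 G3=G1|G4=0|0=0 G4=(0+0>=1)=0 -> 10000
Step 9: G0=NOT G3=NOT 0=1 G1=0(const) G2=G3&G0=0&1=0 G3=G1|G4=0|0=0 G4=(1+0>=1)=1 -> 10001
Step 10: G0=NOT G3=NOT 0=1 G1=0(const) G2=G3&G0=0&1=0 G3=G1|G4=0|1=1 G4=(1+0>=1)=1 -> 10011
State from step 10 equals state from step 3 -> cycle length 7

Answer: 7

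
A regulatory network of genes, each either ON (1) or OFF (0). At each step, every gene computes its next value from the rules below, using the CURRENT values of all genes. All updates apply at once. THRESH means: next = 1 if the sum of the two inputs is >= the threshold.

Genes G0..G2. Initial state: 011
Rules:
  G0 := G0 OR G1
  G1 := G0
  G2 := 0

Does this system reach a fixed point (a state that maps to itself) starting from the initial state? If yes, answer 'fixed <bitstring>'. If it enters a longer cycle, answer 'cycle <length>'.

Answer: fixed 110

Derivation:
Step 0: 011
Step 1: G0=G0|G1=0|1=1 G1=G0=0 G2=0(const) -> 100
Step 2: G0=G0|G1=1|0=1 G1=G0=1 G2=0(const) -> 110
Step 3: G0=G0|G1=1|1=1 G1=G0=1 G2=0(const) -> 110
Fixed point reached at step 2: 110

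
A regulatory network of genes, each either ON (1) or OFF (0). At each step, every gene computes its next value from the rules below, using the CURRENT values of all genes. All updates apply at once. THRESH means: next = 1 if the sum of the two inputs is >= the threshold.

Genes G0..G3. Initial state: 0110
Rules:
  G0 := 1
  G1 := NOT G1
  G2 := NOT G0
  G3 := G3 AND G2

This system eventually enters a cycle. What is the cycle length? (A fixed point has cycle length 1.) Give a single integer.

Answer: 2

Derivation:
Step 0: 0110
Step 1: G0=1(const) G1=NOT G1=NOT 1=0 G2=NOT G0=NOT 0=1 G3=G3&G2=0&1=0 -> 1010
Step 2: G0=1(const) G1=NOT G1=NOT 0=1 G2=NOT G0=NOT 1=0 G3=G3&G2=0&1=0 -> 1100
Step 3: G0=1(const) G1=NOT G1=NOT 1=0 G2=NOT G0=NOT 1=0 G3=G3&G2=0&0=0 -> 1000
Step 4: G0=1(const) G1=NOT G1=NOT 0=1 G2=NOT G0=NOT 1=0 G3=G3&G2=0&0=0 -> 1100
State from step 4 equals state from step 2 -> cycle length 2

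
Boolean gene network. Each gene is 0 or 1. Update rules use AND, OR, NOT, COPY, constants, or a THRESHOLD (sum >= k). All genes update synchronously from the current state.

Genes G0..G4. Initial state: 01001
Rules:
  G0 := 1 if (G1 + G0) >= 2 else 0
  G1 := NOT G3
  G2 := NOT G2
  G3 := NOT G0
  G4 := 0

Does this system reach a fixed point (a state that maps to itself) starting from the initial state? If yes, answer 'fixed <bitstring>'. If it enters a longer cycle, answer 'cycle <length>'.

Step 0: 01001
Step 1: G0=(1+0>=2)=0 G1=NOT G3=NOT 0=1 G2=NOT G2=NOT 0=1 G3=NOT G0=NOT 0=1 G4=0(const) -> 01110
Step 2: G0=(1+0>=2)=0 G1=NOT G3=NOT 1=0 G2=NOT G2=NOT 1=0 G3=NOT G0=NOT 0=1 G4=0(const) -> 00010
Step 3: G0=(0+0>=2)=0 G1=NOT G3=NOT 1=0 G2=NOT G2=NOT 0=1 G3=NOT G0=NOT 0=1 G4=0(const) -> 00110
Step 4: G0=(0+0>=2)=0 G1=NOT G3=NOT 1=0 G2=NOT G2=NOT 1=0 G3=NOT G0=NOT 0=1 G4=0(const) -> 00010
Cycle of length 2 starting at step 2 -> no fixed point

Answer: cycle 2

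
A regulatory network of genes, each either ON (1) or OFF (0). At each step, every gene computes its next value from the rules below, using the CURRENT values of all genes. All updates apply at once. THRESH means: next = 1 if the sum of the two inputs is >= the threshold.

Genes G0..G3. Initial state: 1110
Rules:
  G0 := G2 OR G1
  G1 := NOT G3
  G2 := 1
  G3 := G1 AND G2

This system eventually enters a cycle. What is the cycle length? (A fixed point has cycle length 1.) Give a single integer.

Step 0: 1110
Step 1: G0=G2|G1=1|1=1 G1=NOT G3=NOT 0=1 G2=1(const) G3=G1&G2=1&1=1 -> 1111
Step 2: G0=G2|G1=1|1=1 G1=NOT G3=NOT 1=0 G2=1(const) G3=G1&G2=1&1=1 -> 1011
Step 3: G0=G2|G1=1|0=1 G1=NOT G3=NOT 1=0 G2=1(const) G3=G1&G2=0&1=0 -> 1010
Step 4: G0=G2|G1=1|0=1 G1=NOT G3=NOT 0=1 G2=1(const) G3=G1&G2=0&1=0 -> 1110
State from step 4 equals state from step 0 -> cycle length 4

Answer: 4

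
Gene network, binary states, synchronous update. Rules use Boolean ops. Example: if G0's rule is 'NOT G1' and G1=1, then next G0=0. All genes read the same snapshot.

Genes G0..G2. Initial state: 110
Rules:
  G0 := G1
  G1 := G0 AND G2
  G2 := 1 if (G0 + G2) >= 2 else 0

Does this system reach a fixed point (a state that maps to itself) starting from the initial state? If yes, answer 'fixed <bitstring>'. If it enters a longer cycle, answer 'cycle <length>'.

Answer: fixed 000

Derivation:
Step 0: 110
Step 1: G0=G1=1 G1=G0&G2=1&0=0 G2=(1+0>=2)=0 -> 100
Step 2: G0=G1=0 G1=G0&G2=1&0=0 G2=(1+0>=2)=0 -> 000
Step 3: G0=G1=0 G1=G0&G2=0&0=0 G2=(0+0>=2)=0 -> 000
Fixed point reached at step 2: 000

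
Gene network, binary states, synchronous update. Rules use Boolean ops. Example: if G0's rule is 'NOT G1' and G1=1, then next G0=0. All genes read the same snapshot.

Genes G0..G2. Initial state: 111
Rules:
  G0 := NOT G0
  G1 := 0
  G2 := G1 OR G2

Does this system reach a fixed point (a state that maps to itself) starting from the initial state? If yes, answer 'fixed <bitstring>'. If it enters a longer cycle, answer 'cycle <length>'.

Step 0: 111
Step 1: G0=NOT G0=NOT 1=0 G1=0(const) G2=G1|G2=1|1=1 -> 001
Step 2: G0=NOT G0=NOT 0=1 G1=0(const) G2=G1|G2=0|1=1 -> 101
Step 3: G0=NOT G0=NOT 1=0 G1=0(const) G2=G1|G2=0|1=1 -> 001
Cycle of length 2 starting at step 1 -> no fixed point

Answer: cycle 2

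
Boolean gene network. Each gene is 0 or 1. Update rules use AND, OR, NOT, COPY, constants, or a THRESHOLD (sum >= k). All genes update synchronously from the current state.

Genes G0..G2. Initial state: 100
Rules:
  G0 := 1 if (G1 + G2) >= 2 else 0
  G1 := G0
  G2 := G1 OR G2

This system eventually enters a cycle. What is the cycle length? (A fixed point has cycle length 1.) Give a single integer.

Step 0: 100
Step 1: G0=(0+0>=2)=0 G1=G0=1 G2=G1|G2=0|0=0 -> 010
Step 2: G0=(1+0>=2)=0 G1=G0=0 G2=G1|G2=1|0=1 -> 001
Step 3: G0=(0+1>=2)=0 G1=G0=0 G2=G1|G2=0|1=1 -> 001
State from step 3 equals state from step 2 -> cycle length 1

Answer: 1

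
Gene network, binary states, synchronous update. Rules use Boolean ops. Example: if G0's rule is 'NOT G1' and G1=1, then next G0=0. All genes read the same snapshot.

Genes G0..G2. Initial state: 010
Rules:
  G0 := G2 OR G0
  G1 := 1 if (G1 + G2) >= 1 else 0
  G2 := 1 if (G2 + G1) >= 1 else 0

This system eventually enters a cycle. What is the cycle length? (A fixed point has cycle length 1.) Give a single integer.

Answer: 1

Derivation:
Step 0: 010
Step 1: G0=G2|G0=0|0=0 G1=(1+0>=1)=1 G2=(0+1>=1)=1 -> 011
Step 2: G0=G2|G0=1|0=1 G1=(1+1>=1)=1 G2=(1+1>=1)=1 -> 111
Step 3: G0=G2|G0=1|1=1 G1=(1+1>=1)=1 G2=(1+1>=1)=1 -> 111
State from step 3 equals state from step 2 -> cycle length 1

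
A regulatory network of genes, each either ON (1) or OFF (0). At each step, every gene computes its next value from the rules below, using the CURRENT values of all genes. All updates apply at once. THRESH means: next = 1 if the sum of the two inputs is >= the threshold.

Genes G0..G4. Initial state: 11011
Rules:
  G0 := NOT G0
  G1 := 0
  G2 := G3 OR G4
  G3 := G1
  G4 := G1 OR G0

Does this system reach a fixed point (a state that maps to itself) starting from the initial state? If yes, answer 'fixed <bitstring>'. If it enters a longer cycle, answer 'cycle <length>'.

Answer: cycle 2

Derivation:
Step 0: 11011
Step 1: G0=NOT G0=NOT 1=0 G1=0(const) G2=G3|G4=1|1=1 G3=G1=1 G4=G1|G0=1|1=1 -> 00111
Step 2: G0=NOT G0=NOT 0=1 G1=0(const) G2=G3|G4=1|1=1 G3=G1=0 G4=G1|G0=0|0=0 -> 10100
Step 3: G0=NOT G0=NOT 1=0 G1=0(const) G2=G3|G4=0|0=0 G3=G1=0 G4=G1|G0=0|1=1 -> 00001
Step 4: G0=NOT G0=NOT 0=1 G1=0(const) G2=G3|G4=0|1=1 G3=G1=0 G4=G1|G0=0|0=0 -> 10100
Cycle of length 2 starting at step 2 -> no fixed point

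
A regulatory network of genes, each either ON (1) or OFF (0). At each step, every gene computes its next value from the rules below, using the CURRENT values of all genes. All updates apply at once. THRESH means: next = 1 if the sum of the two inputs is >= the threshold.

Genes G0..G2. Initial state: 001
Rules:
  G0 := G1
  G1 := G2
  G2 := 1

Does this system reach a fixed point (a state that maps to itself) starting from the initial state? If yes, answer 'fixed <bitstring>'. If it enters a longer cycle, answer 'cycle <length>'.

Step 0: 001
Step 1: G0=G1=0 G1=G2=1 G2=1(const) -> 011
Step 2: G0=G1=1 G1=G2=1 G2=1(const) -> 111
Step 3: G0=G1=1 G1=G2=1 G2=1(const) -> 111
Fixed point reached at step 2: 111

Answer: fixed 111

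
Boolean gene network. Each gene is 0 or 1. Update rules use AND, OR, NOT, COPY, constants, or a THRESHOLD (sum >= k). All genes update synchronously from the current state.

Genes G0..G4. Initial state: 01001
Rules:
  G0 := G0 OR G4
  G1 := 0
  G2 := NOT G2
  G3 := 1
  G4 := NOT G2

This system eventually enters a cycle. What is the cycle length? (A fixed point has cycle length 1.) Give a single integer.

Step 0: 01001
Step 1: G0=G0|G4=0|1=1 G1=0(const) G2=NOT G2=NOT 0=1 G3=1(const) G4=NOT G2=NOT 0=1 -> 10111
Step 2: G0=G0|G4=1|1=1 G1=0(const) G2=NOT G2=NOT 1=0 G3=1(const) G4=NOT G2=NOT 1=0 -> 10010
Step 3: G0=G0|G4=1|0=1 G1=0(const) G2=NOT G2=NOT 0=1 G3=1(const) G4=NOT G2=NOT 0=1 -> 10111
State from step 3 equals state from step 1 -> cycle length 2

Answer: 2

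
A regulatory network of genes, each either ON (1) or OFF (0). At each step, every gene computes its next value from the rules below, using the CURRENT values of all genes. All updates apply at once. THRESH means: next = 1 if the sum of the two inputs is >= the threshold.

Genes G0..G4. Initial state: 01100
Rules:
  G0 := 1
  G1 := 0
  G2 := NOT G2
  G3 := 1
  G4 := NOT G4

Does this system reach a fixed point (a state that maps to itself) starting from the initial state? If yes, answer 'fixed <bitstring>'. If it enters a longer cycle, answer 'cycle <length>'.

Answer: cycle 2

Derivation:
Step 0: 01100
Step 1: G0=1(const) G1=0(const) G2=NOT G2=NOT 1=0 G3=1(const) G4=NOT G4=NOT 0=1 -> 10011
Step 2: G0=1(const) G1=0(const) G2=NOT G2=NOT 0=1 G3=1(const) G4=NOT G4=NOT 1=0 -> 10110
Step 3: G0=1(const) G1=0(const) G2=NOT G2=NOT 1=0 G3=1(const) G4=NOT G4=NOT 0=1 -> 10011
Cycle of length 2 starting at step 1 -> no fixed point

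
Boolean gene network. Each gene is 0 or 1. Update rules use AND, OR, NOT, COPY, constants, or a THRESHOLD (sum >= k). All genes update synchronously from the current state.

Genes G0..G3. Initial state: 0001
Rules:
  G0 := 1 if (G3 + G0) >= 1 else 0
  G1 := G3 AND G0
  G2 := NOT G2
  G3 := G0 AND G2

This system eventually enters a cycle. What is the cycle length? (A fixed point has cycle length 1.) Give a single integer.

Step 0: 0001
Step 1: G0=(1+0>=1)=1 G1=G3&G0=1&0=0 G2=NOT G2=NOT 0=1 G3=G0&G2=0&0=0 -> 1010
Step 2: G0=(0+1>=1)=1 G1=G3&G0=0&1=0 G2=NOT G2=NOT 1=0 G3=G0&G2=1&1=1 -> 1001
Step 3: G0=(1+1>=1)=1 G1=G3&G0=1&1=1 G2=NOT G2=NOT 0=1 G3=G0&G2=1&0=0 -> 1110
Step 4: G0=(0+1>=1)=1 G1=G3&G0=0&1=0 G2=NOT G2=NOT 1=0 G3=G0&G2=1&1=1 -> 1001
State from step 4 equals state from step 2 -> cycle length 2

Answer: 2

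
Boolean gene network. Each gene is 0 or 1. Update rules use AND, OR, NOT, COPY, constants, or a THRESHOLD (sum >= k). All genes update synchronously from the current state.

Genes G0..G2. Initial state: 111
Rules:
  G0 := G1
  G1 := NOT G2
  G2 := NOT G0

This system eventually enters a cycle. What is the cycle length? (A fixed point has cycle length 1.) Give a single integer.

Step 0: 111
Step 1: G0=G1=1 G1=NOT G2=NOT 1=0 G2=NOT G0=NOT 1=0 -> 100
Step 2: G0=G1=0 G1=NOT G2=NOT 0=1 G2=NOT G0=NOT 1=0 -> 010
Step 3: G0=G1=1 G1=NOT G2=NOT 0=1 G2=NOT G0=NOT 0=1 -> 111
State from step 3 equals state from step 0 -> cycle length 3

Answer: 3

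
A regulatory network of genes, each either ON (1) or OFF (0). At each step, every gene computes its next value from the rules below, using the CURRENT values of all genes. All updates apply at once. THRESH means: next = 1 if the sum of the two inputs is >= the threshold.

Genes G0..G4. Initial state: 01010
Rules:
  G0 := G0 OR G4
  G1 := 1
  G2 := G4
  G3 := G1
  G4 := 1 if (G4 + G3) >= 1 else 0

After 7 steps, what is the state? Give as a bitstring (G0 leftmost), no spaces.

Step 1: G0=G0|G4=0|0=0 G1=1(const) G2=G4=0 G3=G1=1 G4=(0+1>=1)=1 -> 01011
Step 2: G0=G0|G4=0|1=1 G1=1(const) G2=G4=1 G3=G1=1 G4=(1+1>=1)=1 -> 11111
Step 3: G0=G0|G4=1|1=1 G1=1(const) G2=G4=1 G3=G1=1 G4=(1+1>=1)=1 -> 11111
Step 4: G0=G0|G4=1|1=1 G1=1(const) G2=G4=1 G3=G1=1 G4=(1+1>=1)=1 -> 11111
Step 5: G0=G0|G4=1|1=1 G1=1(const) G2=G4=1 G3=G1=1 G4=(1+1>=1)=1 -> 11111
Step 6: G0=G0|G4=1|1=1 G1=1(const) G2=G4=1 G3=G1=1 G4=(1+1>=1)=1 -> 11111
Step 7: G0=G0|G4=1|1=1 G1=1(const) G2=G4=1 G3=G1=1 G4=(1+1>=1)=1 -> 11111

11111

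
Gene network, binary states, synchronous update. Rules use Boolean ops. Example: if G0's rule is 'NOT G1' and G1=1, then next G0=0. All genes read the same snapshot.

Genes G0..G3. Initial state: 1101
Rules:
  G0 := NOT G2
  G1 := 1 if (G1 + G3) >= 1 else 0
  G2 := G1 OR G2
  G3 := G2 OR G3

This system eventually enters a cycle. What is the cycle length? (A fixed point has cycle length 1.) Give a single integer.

Answer: 1

Derivation:
Step 0: 1101
Step 1: G0=NOT G2=NOT 0=1 G1=(1+1>=1)=1 G2=G1|G2=1|0=1 G3=G2|G3=0|1=1 -> 1111
Step 2: G0=NOT G2=NOT 1=0 G1=(1+1>=1)=1 G2=G1|G2=1|1=1 G3=G2|G3=1|1=1 -> 0111
Step 3: G0=NOT G2=NOT 1=0 G1=(1+1>=1)=1 G2=G1|G2=1|1=1 G3=G2|G3=1|1=1 -> 0111
State from step 3 equals state from step 2 -> cycle length 1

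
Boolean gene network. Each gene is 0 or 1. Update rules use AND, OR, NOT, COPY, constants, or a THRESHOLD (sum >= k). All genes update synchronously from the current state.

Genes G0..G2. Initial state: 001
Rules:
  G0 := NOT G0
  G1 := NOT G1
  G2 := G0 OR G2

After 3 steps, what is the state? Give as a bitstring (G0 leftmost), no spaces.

Step 1: G0=NOT G0=NOT 0=1 G1=NOT G1=NOT 0=1 G2=G0|G2=0|1=1 -> 111
Step 2: G0=NOT G0=NOT 1=0 G1=NOT G1=NOT 1=0 G2=G0|G2=1|1=1 -> 001
Step 3: G0=NOT G0=NOT 0=1 G1=NOT G1=NOT 0=1 G2=G0|G2=0|1=1 -> 111

111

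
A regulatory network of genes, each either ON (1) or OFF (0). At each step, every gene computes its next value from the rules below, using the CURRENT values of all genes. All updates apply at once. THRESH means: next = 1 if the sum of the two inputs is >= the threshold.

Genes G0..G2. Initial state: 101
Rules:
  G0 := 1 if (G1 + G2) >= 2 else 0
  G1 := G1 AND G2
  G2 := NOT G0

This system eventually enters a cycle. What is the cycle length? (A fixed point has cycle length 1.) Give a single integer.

Step 0: 101
Step 1: G0=(0+1>=2)=0 G1=G1&G2=0&1=0 G2=NOT G0=NOT 1=0 -> 000
Step 2: G0=(0+0>=2)=0 G1=G1&G2=0&0=0 G2=NOT G0=NOT 0=1 -> 001
Step 3: G0=(0+1>=2)=0 G1=G1&G2=0&1=0 G2=NOT G0=NOT 0=1 -> 001
State from step 3 equals state from step 2 -> cycle length 1

Answer: 1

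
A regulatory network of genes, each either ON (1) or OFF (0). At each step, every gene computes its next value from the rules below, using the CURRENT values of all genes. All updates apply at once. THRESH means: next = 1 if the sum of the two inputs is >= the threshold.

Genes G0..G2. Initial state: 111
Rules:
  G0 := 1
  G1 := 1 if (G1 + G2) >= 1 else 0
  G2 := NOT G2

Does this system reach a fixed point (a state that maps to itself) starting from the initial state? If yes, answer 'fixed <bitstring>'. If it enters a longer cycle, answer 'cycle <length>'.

Step 0: 111
Step 1: G0=1(const) G1=(1+1>=1)=1 G2=NOT G2=NOT 1=0 -> 110
Step 2: G0=1(const) G1=(1+0>=1)=1 G2=NOT G2=NOT 0=1 -> 111
Cycle of length 2 starting at step 0 -> no fixed point

Answer: cycle 2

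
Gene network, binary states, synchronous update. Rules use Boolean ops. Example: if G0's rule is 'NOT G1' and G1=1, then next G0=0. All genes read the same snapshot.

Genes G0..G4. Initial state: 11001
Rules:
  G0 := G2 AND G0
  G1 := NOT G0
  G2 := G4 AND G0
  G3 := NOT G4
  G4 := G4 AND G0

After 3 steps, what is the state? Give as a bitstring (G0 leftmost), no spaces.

Step 1: G0=G2&G0=0&1=0 G1=NOT G0=NOT 1=0 G2=G4&G0=1&1=1 G3=NOT G4=NOT 1=0 G4=G4&G0=1&1=1 -> 00101
Step 2: G0=G2&G0=1&0=0 G1=NOT G0=NOT 0=1 G2=G4&G0=1&0=0 G3=NOT G4=NOT 1=0 G4=G4&G0=1&0=0 -> 01000
Step 3: G0=G2&G0=0&0=0 G1=NOT G0=NOT 0=1 G2=G4&G0=0&0=0 G3=NOT G4=NOT 0=1 G4=G4&G0=0&0=0 -> 01010

01010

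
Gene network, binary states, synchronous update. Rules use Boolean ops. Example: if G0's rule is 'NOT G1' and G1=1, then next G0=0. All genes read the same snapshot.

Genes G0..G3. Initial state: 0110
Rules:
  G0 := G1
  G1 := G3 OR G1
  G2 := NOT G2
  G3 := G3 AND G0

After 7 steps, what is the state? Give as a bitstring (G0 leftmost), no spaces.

Step 1: G0=G1=1 G1=G3|G1=0|1=1 G2=NOT G2=NOT 1=0 G3=G3&G0=0&0=0 -> 1100
Step 2: G0=G1=1 G1=G3|G1=0|1=1 G2=NOT G2=NOT 0=1 G3=G3&G0=0&1=0 -> 1110
Step 3: G0=G1=1 G1=G3|G1=0|1=1 G2=NOT G2=NOT 1=0 G3=G3&G0=0&1=0 -> 1100
Step 4: G0=G1=1 G1=G3|G1=0|1=1 G2=NOT G2=NOT 0=1 G3=G3&G0=0&1=0 -> 1110
Step 5: G0=G1=1 G1=G3|G1=0|1=1 G2=NOT G2=NOT 1=0 G3=G3&G0=0&1=0 -> 1100
Step 6: G0=G1=1 G1=G3|G1=0|1=1 G2=NOT G2=NOT 0=1 G3=G3&G0=0&1=0 -> 1110
Step 7: G0=G1=1 G1=G3|G1=0|1=1 G2=NOT G2=NOT 1=0 G3=G3&G0=0&1=0 -> 1100

1100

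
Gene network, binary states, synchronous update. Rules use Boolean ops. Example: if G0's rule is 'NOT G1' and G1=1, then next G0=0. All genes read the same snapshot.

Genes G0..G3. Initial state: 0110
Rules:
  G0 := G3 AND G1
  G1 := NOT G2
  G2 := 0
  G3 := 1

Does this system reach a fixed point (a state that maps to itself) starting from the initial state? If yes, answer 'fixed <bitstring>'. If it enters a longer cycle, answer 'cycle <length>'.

Step 0: 0110
Step 1: G0=G3&G1=0&1=0 G1=NOT G2=NOT 1=0 G2=0(const) G3=1(const) -> 0001
Step 2: G0=G3&G1=1&0=0 G1=NOT G2=NOT 0=1 G2=0(const) G3=1(const) -> 0101
Step 3: G0=G3&G1=1&1=1 G1=NOT G2=NOT 0=1 G2=0(const) G3=1(const) -> 1101
Step 4: G0=G3&G1=1&1=1 G1=NOT G2=NOT 0=1 G2=0(const) G3=1(const) -> 1101
Fixed point reached at step 3: 1101

Answer: fixed 1101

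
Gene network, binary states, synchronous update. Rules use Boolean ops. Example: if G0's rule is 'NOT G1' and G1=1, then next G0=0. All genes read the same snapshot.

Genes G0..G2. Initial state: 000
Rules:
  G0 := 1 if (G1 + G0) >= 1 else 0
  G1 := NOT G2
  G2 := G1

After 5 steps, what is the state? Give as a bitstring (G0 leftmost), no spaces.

Step 1: G0=(0+0>=1)=0 G1=NOT G2=NOT 0=1 G2=G1=0 -> 010
Step 2: G0=(1+0>=1)=1 G1=NOT G2=NOT 0=1 G2=G1=1 -> 111
Step 3: G0=(1+1>=1)=1 G1=NOT G2=NOT 1=0 G2=G1=1 -> 101
Step 4: G0=(0+1>=1)=1 G1=NOT G2=NOT 1=0 G2=G1=0 -> 100
Step 5: G0=(0+1>=1)=1 G1=NOT G2=NOT 0=1 G2=G1=0 -> 110

110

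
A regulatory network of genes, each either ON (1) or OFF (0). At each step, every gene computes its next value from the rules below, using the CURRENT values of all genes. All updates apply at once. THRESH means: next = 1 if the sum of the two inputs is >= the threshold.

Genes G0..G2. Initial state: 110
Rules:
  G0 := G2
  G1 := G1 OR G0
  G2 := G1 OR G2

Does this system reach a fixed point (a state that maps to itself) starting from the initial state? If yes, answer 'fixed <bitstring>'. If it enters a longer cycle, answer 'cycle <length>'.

Answer: fixed 111

Derivation:
Step 0: 110
Step 1: G0=G2=0 G1=G1|G0=1|1=1 G2=G1|G2=1|0=1 -> 011
Step 2: G0=G2=1 G1=G1|G0=1|0=1 G2=G1|G2=1|1=1 -> 111
Step 3: G0=G2=1 G1=G1|G0=1|1=1 G2=G1|G2=1|1=1 -> 111
Fixed point reached at step 2: 111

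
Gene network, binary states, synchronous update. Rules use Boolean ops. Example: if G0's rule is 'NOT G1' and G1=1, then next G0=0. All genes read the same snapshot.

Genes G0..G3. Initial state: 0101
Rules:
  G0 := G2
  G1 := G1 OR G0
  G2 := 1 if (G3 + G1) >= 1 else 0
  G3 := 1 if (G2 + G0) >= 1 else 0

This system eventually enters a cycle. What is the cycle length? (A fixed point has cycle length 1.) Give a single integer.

Answer: 1

Derivation:
Step 0: 0101
Step 1: G0=G2=0 G1=G1|G0=1|0=1 G2=(1+1>=1)=1 G3=(0+0>=1)=0 -> 0110
Step 2: G0=G2=1 G1=G1|G0=1|0=1 G2=(0+1>=1)=1 G3=(1+0>=1)=1 -> 1111
Step 3: G0=G2=1 G1=G1|G0=1|1=1 G2=(1+1>=1)=1 G3=(1+1>=1)=1 -> 1111
State from step 3 equals state from step 2 -> cycle length 1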